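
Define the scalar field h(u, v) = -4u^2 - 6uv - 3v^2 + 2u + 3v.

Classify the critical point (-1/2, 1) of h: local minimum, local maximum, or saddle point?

local maximum

The Hessian of h is constant: H = [[-8, -6], [-6, -6]].
det(H) = (-8)·(-6) − (-6)² = 12.
det(H) > 0 and tr(H) = -14 < 0, so H is negative definite and the point is a local maximum.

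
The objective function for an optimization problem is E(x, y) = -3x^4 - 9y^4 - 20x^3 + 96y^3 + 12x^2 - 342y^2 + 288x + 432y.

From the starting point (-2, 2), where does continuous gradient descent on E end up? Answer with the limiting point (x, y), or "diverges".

E is separable, so gradient descent decouples: x follows -∂E/∂x, y follows -∂E/∂y.
∂E/∂x = -12(x - 2)(x + 3)(x + 4); at x=-2 this is 96, so x decreases.
∂E/∂y = -36(y - 4)(y - 3)(y - 1); at y=2 this is -72, so y increases.
x converges to its nearest critical value -3 (a local min of the x-part); y converges to 3. The iterate converges to (-3, 3).

(-3, 3)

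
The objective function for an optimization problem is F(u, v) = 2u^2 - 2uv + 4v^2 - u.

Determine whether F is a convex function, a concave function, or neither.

convex

F is quadratic, so its Hessian is the constant matrix H = [[4, -2], [-2, 8]].
det(H) = 28, tr(H) = 12.
det(H) > 0 and tr(H) > 0, so H is positive definite everywhere: convex.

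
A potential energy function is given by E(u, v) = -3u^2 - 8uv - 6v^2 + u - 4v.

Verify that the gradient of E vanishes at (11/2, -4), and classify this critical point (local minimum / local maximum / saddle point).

local maximum

∇E = (-6u - 8v + 1, -8u - 12v - 4); substituting (11/2, -4) gives ∇E = (0, 0), so (11/2, -4) is indeed a critical point.
The Hessian of E is constant: H = [[-6, -8], [-8, -12]].
det(H) = (-6)·(-12) − (-8)² = 8.
det(H) > 0 and tr(H) = -18 < 0, so H is negative definite and the point is a local maximum.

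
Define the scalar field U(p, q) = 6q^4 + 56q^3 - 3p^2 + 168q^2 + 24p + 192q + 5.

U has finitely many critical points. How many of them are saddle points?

U separates as a function of p plus a function of q, so ∇U=0 decouples.
∂U/∂p = -6(p - 4) = 0 at p ∈ {4}; ∂U/∂q = 24(q + 1)(q + 2)(q + 4) = 0 at q ∈ {-4, -2, -1}.
The Hessian is diagonal: diag(U_pp, U_qq). Second derivatives: U_pp(4)=-6; U_qq(-4)=144, U_qq(-2)=-48, U_qq(-1)=72.
Saddle points occur where the two diagonal entries have opposite signs: (4, -4), (4, -1). Count: 2.

2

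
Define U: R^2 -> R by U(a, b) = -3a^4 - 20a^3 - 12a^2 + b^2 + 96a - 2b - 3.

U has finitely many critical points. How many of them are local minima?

U separates as a function of a plus a function of b, so ∇U=0 decouples.
∂U/∂a = -12(a - 1)(a + 2)(a + 4) = 0 at a ∈ {-4, -2, 1}; ∂U/∂b = 2(b - 1) = 0 at b ∈ {1}.
The Hessian is diagonal: diag(U_aa, U_bb). Second derivatives: U_aa(-4)=-120, U_aa(-2)=72, U_aa(1)=-180; U_bb(1)=2.
Local minima occur where both diagonal entries positive: (-2, 1). Count: 1.

1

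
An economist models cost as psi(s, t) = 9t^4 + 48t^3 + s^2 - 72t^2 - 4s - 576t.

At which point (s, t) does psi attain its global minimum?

psi(s,t) separates as P(s) + Q(t), so its minimum is min P + min Q.
P'(s) = 2s - 4 vanishes at s ∈ {2}; Q'(t) = 36(t - 2)(t + 2)(t + 4) vanishes at t ∈ {-4, -2, 2}.
Local minima of P (where P''>0): P(2)=-4. Local minima of Q: Q(-4)=384, Q(2)=-912.
So the global minimum of psi is P(2) + Q(2) = -4 − 912 = -916, attained at (2, 2).

(2, 2)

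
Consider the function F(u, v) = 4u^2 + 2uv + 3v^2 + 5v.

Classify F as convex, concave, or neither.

F is quadratic, so its Hessian is the constant matrix H = [[8, 2], [2, 6]].
det(H) = 44, tr(H) = 14.
det(H) > 0 and tr(H) > 0, so H is positive definite everywhere: convex.

convex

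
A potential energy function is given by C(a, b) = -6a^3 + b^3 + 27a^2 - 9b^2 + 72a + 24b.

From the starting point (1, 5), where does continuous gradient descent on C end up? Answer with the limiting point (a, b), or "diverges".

C is separable, so gradient descent decouples: a follows -∂C/∂a, b follows -∂C/∂b.
∂C/∂a = -18(a - 4)(a + 1); at a=1 this is 108, so a decreases.
∂C/∂b = 3(b - 4)(b - 2); at b=5 this is 9, so b decreases.
a converges to its nearest critical value -1 (a local min of the a-part); b converges to 4. The iterate converges to (-1, 4).

(-1, 4)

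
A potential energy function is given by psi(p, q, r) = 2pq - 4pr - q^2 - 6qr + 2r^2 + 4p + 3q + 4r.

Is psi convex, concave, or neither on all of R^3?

psi is quadratic, so its Hessian is the constant matrix H = [[0, 2, -4], [2, -2, -6], [-4, -6, 4]].
Leading principal minors: 0, -4, 112.
Neither pattern holds ⇒ H is indefinite ⇒ neither convex nor concave.

neither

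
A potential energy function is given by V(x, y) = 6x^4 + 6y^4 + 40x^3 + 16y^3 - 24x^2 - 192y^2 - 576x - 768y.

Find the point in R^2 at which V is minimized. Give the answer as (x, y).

(2, 4)

V(x,y) separates as P(x) + Q(y), so its minimum is min P + min Q.
P'(x) = 24(x - 2)(x + 3)(x + 4) vanishes at x ∈ {-4, -3, 2}; Q'(y) = 24(y - 4)(y + 2)(y + 4) vanishes at y ∈ {-4, -2, 4}.
Local minima of P (where P''>0): P(-4)=896, P(2)=-832. Local minima of Q: Q(-4)=512, Q(4)=-3584.
So the global minimum of V is P(2) + Q(4) = -832 − 3584 = -4416, attained at (2, 4).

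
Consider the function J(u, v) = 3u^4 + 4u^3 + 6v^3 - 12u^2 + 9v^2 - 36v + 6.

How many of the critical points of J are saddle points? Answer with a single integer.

3

J separates as a function of u plus a function of v, so ∇J=0 decouples.
∂J/∂u = 12u(u - 1)(u + 2) = 0 at u ∈ {-2, 0, 1}; ∂J/∂v = 18(v - 1)(v + 2) = 0 at v ∈ {-2, 1}.
The Hessian is diagonal: diag(J_uu, J_vv). Second derivatives: J_uu(-2)=72, J_uu(0)=-24, J_uu(1)=36; J_vv(-2)=-54, J_vv(1)=54.
Saddle points occur where the two diagonal entries have opposite signs: (-2, -2), (0, 1), (1, -2). Count: 3.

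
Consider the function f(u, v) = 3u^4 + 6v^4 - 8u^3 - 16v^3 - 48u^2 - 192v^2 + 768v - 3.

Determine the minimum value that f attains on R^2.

-4099

f(u,v) separates as P(u) + Q(v) − 3, so its minimum is min P + min Q − 3.
P'(u) = 12u(u - 4)(u + 2) vanishes at u ∈ {-2, 0, 4}; Q'(v) = 24(v - 4)(v - 2)(v + 4) vanishes at v ∈ {-4, 2, 4}.
Local minima of P (where P''>0): P(-2)=-80, P(4)=-512. Local minima of Q: Q(-4)=-3584, Q(4)=512.
So the global minimum of f is P(4) + Q(-4) − 3 = -512 − 3584 − 3 = -4099, attained at (4, -4).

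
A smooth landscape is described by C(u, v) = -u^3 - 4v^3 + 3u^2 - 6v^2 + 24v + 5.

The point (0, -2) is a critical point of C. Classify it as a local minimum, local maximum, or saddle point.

The mixed partial ∂²C/∂u∂v is 0, so the Hessian at any point is diag(C_uu, C_vv) = diag(6(-u + 1), -12(2v + 1)).
At (0, -2): H = diag(6, 36).
Both eigenvalues are positive, so H is positive definite: a local minimum.

local minimum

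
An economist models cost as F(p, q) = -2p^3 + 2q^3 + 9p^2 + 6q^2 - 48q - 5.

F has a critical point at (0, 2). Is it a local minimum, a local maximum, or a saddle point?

The mixed partial ∂²F/∂p∂q is 0, so the Hessian at any point is diag(F_pp, F_qq) = diag(6(-2p + 3), 12(q + 1)).
At (0, 2): H = diag(18, 36).
Both eigenvalues are positive, so H is positive definite: a local minimum.

local minimum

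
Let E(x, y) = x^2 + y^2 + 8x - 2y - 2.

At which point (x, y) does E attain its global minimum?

E(x,y) separates as P(x) + Q(y) − 2, so its minimum is min P + min Q − 2.
P'(x) = 2x + 8 vanishes at x ∈ {-4}; Q'(y) = 2y - 2 vanishes at y ∈ {1}.
Local minima of P (where P''>0): P(-4)=-16. Local minima of Q: Q(1)=-1.
So the global minimum of E is P(-4) + Q(1) − 2 = -16 − 1 − 2 = -19, attained at (-4, 1).

(-4, 1)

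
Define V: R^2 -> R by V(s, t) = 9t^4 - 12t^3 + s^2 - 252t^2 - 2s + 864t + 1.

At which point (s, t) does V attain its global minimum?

(1, -4)

V(s,t) separates as P(s) + Q(t) + 1, so its minimum is min P + min Q + 1.
P'(s) = 2s - 2 vanishes at s ∈ {1}; Q'(t) = 36(t - 3)(t - 2)(t + 4) vanishes at t ∈ {-4, 2, 3}.
Local minima of P (where P''>0): P(1)=-1. Local minima of Q: Q(-4)=-4416, Q(3)=729.
So the global minimum of V is P(1) + Q(-4) + 1 = -1 − 4416 + 1 = -4416, attained at (1, -4).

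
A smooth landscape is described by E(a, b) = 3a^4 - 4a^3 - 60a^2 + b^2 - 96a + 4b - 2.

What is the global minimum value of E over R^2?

E(a,b) separates as P(a) + Q(b) − 2, so its minimum is min P + min Q − 2.
P'(a) = 12(a - 4)(a + 1)(a + 2) vanishes at a ∈ {-2, -1, 4}; Q'(b) = 2b + 4 vanishes at b ∈ {-2}.
Local minima of P (where P''>0): P(-2)=32, P(4)=-832. Local minima of Q: Q(-2)=-4.
So the global minimum of E is P(4) + Q(-2) − 2 = -832 − 4 − 2 = -838, attained at (4, -2).

-838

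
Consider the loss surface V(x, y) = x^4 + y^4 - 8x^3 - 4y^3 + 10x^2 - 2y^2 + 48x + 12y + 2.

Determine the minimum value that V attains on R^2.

-36

V(x,y) separates as P(x) + Q(y) + 2, so its minimum is min P + min Q + 2.
P'(x) = 4(x - 4)(x - 3)(x + 1) vanishes at x ∈ {-1, 3, 4}; Q'(y) = 4(y - 3)(y - 1)(y + 1) vanishes at y ∈ {-1, 1, 3}.
Local minima of P (where P''>0): P(-1)=-29, P(4)=96. Local minima of Q: Q(-1)=-9, Q(3)=-9.
So the global minimum of V is P(-1) + Q(-1) + 2 = -29 − 9 + 2 = -36, attained at (-1, -1).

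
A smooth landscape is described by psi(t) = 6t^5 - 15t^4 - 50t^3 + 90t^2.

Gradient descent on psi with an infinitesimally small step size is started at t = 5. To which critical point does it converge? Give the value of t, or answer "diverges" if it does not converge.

psi'(t) = 30t(t - 3)(t - 1)(t + 2), so psi'(5) = 8400.
Gradient descent moves in the -psi' direction, i.e. t is decreasing.
The nearest critical point in that direction is t = 3, where psi'' = 900 > 0 (a local minimum). The iterate converges there.

3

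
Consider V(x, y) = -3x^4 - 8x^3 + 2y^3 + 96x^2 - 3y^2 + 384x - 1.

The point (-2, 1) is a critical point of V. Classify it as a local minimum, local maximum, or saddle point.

local minimum

The mixed partial ∂²V/∂x∂y is 0, so the Hessian at any point is diag(V_xx, V_yy) = diag(12(-3x^2 - 4x + 16), 6(2y - 1)).
At (-2, 1): H = diag(144, 6).
Both eigenvalues are positive, so H is positive definite: a local minimum.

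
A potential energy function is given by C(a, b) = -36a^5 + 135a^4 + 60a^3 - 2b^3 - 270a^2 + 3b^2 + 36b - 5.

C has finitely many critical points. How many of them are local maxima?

2

C separates as a function of a plus a function of b, so ∇C=0 decouples.
∂C/∂a = -180a(a - 3)(a - 1)(a + 1) = 0 at a ∈ {-1, 0, 1, 3}; ∂C/∂b = -6(b - 3)(b + 2) = 0 at b ∈ {-2, 3}.
The Hessian is diagonal: diag(C_aa, C_bb). Second derivatives: C_aa(-1)=1440, C_aa(0)=-540, C_aa(1)=720, C_aa(3)=-4320; C_bb(-2)=30, C_bb(3)=-30.
Local maxima occur where both diagonal entries negative: (0, 3), (3, 3). Count: 2.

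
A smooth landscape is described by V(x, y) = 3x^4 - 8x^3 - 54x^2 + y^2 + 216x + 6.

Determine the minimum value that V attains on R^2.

V(x,y) separates as P(x) + Q(y) + 6, so its minimum is min P + min Q + 6.
P'(x) = 12(x - 3)(x - 2)(x + 3) vanishes at x ∈ {-3, 2, 3}; Q'(y) = 2y vanishes at y ∈ {0}.
Local minima of P (where P''>0): P(-3)=-675, P(3)=189. Local minima of Q: Q(0)=0.
So the global minimum of V is P(-3) + Q(0) + 6 = -675 + 0 + 6 = -669, attained at (-3, 0).

-669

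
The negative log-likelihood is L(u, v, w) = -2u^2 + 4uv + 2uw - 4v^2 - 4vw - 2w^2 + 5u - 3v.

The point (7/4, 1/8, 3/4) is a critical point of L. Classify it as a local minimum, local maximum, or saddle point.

The Hessian is constant: H = [[-4, 4, 2], [4, -8, -4], [2, -4, -4]].
Leading principal minors: Δ₁ = -4, Δ₂ = 16, Δ₃ = -32.
The minors alternate sign starting negative (−, +, −), so H is negative definite: a local maximum.

local maximum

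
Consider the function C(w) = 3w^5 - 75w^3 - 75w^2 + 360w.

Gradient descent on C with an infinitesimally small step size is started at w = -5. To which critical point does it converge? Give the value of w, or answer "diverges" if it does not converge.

C'(w) = 15(w - 4)(w - 1)(w + 2)(w + 3), so C'(-5) = 4860.
Gradient descent moves in the -C' direction, i.e. w is decreasing.
There is no critical point below w=-5, and C' keeps the same sign, so the iterate runs off to −∞.

diverges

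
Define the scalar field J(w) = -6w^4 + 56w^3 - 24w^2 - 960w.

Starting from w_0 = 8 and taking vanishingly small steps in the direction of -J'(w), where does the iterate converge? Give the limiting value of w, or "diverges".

diverges

J'(w) = -24(w - 5)(w - 4)(w + 2), so J'(8) = -2880.
Gradient descent moves in the -J' direction, i.e. w is increasing.
There is no critical point above w=8, and J' keeps the same sign, so the iterate runs off to +∞.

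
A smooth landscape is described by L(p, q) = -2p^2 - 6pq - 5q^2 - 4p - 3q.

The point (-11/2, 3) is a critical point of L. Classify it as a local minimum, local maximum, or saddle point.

The Hessian of L is constant: H = [[-4, -6], [-6, -10]].
det(H) = (-4)·(-10) − (-6)² = 4.
det(H) > 0 and tr(H) = -14 < 0, so H is negative definite and the point is a local maximum.

local maximum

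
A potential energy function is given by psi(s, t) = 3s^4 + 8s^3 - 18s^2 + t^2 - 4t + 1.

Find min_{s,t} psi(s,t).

psi(s,t) separates as P(s) + Q(t) + 1, so its minimum is min P + min Q + 1.
P'(s) = 12s(s - 1)(s + 3) vanishes at s ∈ {-3, 0, 1}; Q'(t) = 2(t - 2) vanishes at t ∈ {2}.
Local minima of P (where P''>0): P(-3)=-135, P(1)=-7. Local minima of Q: Q(2)=-4.
So the global minimum of psi is P(-3) + Q(2) + 1 = -135 − 4 + 1 = -138, attained at (-3, 2).

-138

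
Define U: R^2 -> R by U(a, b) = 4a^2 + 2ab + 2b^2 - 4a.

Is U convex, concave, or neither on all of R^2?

convex

U is quadratic, so its Hessian is the constant matrix H = [[8, 2], [2, 4]].
det(H) = 28, tr(H) = 12.
det(H) > 0 and tr(H) > 0, so H is positive definite everywhere: convex.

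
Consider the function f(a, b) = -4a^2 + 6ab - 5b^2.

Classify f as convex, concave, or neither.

concave

f is quadratic, so its Hessian is the constant matrix H = [[-8, 6], [6, -10]].
det(H) = 44, tr(H) = -18.
det(H) > 0 and tr(H) < 0, so H is negative definite everywhere: concave.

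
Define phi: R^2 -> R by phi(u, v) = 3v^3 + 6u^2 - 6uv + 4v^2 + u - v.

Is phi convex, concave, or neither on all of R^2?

neither

The term 3v^3 is cubic, so the Hessian is not constant.
∂²phi/∂v² = 18v + 8, which takes both signs as v varies (negative for sufficiently negative v). A diagonal entry of the Hessian changing sign means the Hessian is neither positive- nor negative-semidefinite on all of R^2.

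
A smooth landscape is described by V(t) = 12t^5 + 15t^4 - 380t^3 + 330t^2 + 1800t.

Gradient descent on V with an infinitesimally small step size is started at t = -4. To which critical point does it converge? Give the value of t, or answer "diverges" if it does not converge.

-1

V'(t) = 60(t - 3)(t - 2)(t + 1)(t + 5), so V'(-4) = -7560.
Gradient descent moves in the -V' direction, i.e. t is increasing.
The nearest critical point in that direction is t = -1, where V'' = 2880 > 0 (a local minimum). The iterate converges there.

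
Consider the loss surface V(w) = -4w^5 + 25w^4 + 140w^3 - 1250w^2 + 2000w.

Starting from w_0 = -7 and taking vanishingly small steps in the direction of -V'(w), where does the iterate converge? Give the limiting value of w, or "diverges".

V'(w) = -20(w - 5)(w - 4)(w - 1)(w + 5), so V'(-7) = -42240.
Gradient descent moves in the -V' direction, i.e. w is increasing.
The nearest critical point in that direction is w = -5, where V'' = 10800 > 0 (a local minimum). The iterate converges there.

-5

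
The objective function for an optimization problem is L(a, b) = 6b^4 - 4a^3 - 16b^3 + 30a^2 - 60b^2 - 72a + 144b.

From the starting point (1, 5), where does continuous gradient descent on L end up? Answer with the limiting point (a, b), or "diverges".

(2, 3)

L is separable, so gradient descent decouples: a follows -∂L/∂a, b follows -∂L/∂b.
∂L/∂a = -12(a - 3)(a - 2); at a=1 this is -24, so a increases.
∂L/∂b = 24(b - 3)(b - 1)(b + 2); at b=5 this is 1344, so b decreases.
a converges to its nearest critical value 2 (a local min of the a-part); b converges to 3. The iterate converges to (2, 3).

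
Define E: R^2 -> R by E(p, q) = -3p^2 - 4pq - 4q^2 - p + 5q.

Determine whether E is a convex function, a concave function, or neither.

E is quadratic, so its Hessian is the constant matrix H = [[-6, -4], [-4, -8]].
det(H) = 32, tr(H) = -14.
det(H) > 0 and tr(H) < 0, so H is negative definite everywhere: concave.

concave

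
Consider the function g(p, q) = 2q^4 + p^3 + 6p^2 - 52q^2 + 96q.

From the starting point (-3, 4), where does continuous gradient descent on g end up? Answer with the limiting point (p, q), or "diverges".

(0, 3)

g is separable, so gradient descent decouples: p follows -∂g/∂p, q follows -∂g/∂q.
∂g/∂p = 3p(p + 4); at p=-3 this is -9, so p increases.
∂g/∂q = 8(q - 3)(q - 1)(q + 4); at q=4 this is 192, so q decreases.
p converges to its nearest critical value 0 (a local min of the p-part); q converges to 3. The iterate converges to (0, 3).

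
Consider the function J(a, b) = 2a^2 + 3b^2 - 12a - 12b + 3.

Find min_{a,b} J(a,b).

J(a,b) separates as P(a) + Q(b) + 3, so its minimum is min P + min Q + 3.
P'(a) = 4a - 12 vanishes at a ∈ {3}; Q'(b) = 6b - 12 vanishes at b ∈ {2}.
Local minima of P (where P''>0): P(3)=-18. Local minima of Q: Q(2)=-12.
So the global minimum of J is P(3) + Q(2) + 3 = -18 − 12 + 3 = -27, attained at (3, 2).

-27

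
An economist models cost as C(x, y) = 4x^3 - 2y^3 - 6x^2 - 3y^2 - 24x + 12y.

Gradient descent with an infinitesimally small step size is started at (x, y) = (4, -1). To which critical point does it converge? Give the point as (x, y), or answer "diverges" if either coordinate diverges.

(2, -2)

C is separable, so gradient descent decouples: x follows -∂C/∂x, y follows -∂C/∂y.
∂C/∂x = 12(x - 2)(x + 1); at x=4 this is 120, so x decreases.
∂C/∂y = -6(y - 1)(y + 2); at y=-1 this is 12, so y decreases.
x converges to its nearest critical value 2 (a local min of the x-part); y converges to -2. The iterate converges to (2, -2).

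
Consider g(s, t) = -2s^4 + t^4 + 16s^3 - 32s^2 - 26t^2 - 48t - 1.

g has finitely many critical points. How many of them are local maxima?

2

g separates as a function of s plus a function of t, so ∇g=0 decouples.
∂g/∂s = -8s(s - 4)(s - 2) = 0 at s ∈ {0, 2, 4}; ∂g/∂t = 4(t - 4)(t + 1)(t + 3) = 0 at t ∈ {-3, -1, 4}.
The Hessian is diagonal: diag(g_ss, g_tt). Second derivatives: g_ss(0)=-64, g_ss(2)=32, g_ss(4)=-64; g_tt(-3)=56, g_tt(-1)=-40, g_tt(4)=140.
Local maxima occur where both diagonal entries negative: (0, -1), (4, -1). Count: 2.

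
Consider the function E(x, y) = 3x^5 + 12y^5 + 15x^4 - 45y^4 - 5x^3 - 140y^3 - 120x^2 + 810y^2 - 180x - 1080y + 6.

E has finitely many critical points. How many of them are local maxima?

E separates as a function of x plus a function of y, so ∇E=0 decouples.
∂E/∂x = 15(x - 2)(x + 1)(x + 2)(x + 3) = 0 at x ∈ {-3, -2, -1, 2}; ∂E/∂y = 60(y - 3)(y - 2)(y - 1)(y + 3) = 0 at y ∈ {-3, 1, 2, 3}.
The Hessian is diagonal: diag(E_xx, E_yy). Second derivatives: E_xx(-3)=-150, E_xx(-2)=60, E_xx(-1)=-90, E_xx(2)=900; E_yy(-3)=-7200, E_yy(1)=480, E_yy(2)=-300, E_yy(3)=720.
Local maxima occur where both diagonal entries negative: (-3, -3), (-3, 2), (-1, -3), (-1, 2). Count: 4.

4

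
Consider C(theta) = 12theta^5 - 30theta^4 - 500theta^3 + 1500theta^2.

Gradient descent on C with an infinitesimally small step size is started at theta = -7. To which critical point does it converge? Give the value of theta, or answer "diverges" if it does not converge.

diverges

C'(theta) = 60theta(theta - 5)(theta - 2)(theta + 5), so C'(-7) = 90720.
Gradient descent moves in the -C' direction, i.e. theta is decreasing.
There is no critical point below theta=-7, and C' keeps the same sign, so the iterate runs off to −∞.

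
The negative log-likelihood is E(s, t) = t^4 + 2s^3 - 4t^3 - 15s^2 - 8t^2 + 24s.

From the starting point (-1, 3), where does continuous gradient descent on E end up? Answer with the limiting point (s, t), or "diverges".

E is separable, so gradient descent decouples: s follows -∂E/∂s, t follows -∂E/∂t.
∂E/∂s = 6(s - 4)(s - 1); at s=-1 this is 60, so s decreases.
∂E/∂t = 4t(t - 4)(t + 1); at t=3 this is -48, so t increases.
The s-coordinate has no critical point in that direction and runs off to infinity.

diverges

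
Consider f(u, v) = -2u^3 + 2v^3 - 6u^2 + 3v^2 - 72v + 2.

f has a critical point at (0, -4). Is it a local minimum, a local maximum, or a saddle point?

local maximum

The mixed partial ∂²f/∂u∂v is 0, so the Hessian at any point is diag(f_uu, f_vv) = diag(-12(u + 1), 6(2v + 1)).
At (0, -4): H = diag(-12, -42).
Both eigenvalues are negative, so H is negative definite: a local maximum.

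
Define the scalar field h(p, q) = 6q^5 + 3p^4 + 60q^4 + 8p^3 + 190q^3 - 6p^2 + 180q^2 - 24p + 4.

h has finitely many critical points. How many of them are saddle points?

6

h separates as a function of p plus a function of q, so ∇h=0 decouples.
∂h/∂p = 12(p - 1)(p + 1)(p + 2) = 0 at p ∈ {-2, -1, 1}; ∂h/∂q = 30q(q + 1)(q + 3)(q + 4) = 0 at q ∈ {-4, -3, -1, 0}.
The Hessian is diagonal: diag(h_pp, h_qq). Second derivatives: h_pp(-2)=36, h_pp(-1)=-24, h_pp(1)=72; h_qq(-4)=-360, h_qq(-3)=180, h_qq(-1)=-180, h_qq(0)=360.
Saddle points occur where the two diagonal entries have opposite signs: (-2, -4), (-2, -1), (-1, -3), (-1, 0), (1, -4), (1, -1). Count: 6.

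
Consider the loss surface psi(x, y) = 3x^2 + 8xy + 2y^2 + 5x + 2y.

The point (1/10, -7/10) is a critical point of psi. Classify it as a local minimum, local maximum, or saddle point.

saddle point

The Hessian of psi is constant: H = [[6, 8], [8, 4]].
det(H) = 6·4 − 8² = -40.
Since det(H) < 0, H is indefinite and the critical point is a saddle point.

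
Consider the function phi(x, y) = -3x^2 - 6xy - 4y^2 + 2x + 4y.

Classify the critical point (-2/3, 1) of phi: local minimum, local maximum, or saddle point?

local maximum

The Hessian of phi is constant: H = [[-6, -6], [-6, -8]].
det(H) = (-6)·(-8) − (-6)² = 12.
det(H) > 0 and tr(H) = -14 < 0, so H is negative definite and the point is a local maximum.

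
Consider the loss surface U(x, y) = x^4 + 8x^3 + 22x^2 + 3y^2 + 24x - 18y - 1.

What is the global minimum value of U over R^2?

-37

U(x,y) separates as P(x) + Q(y) − 1, so its minimum is min P + min Q − 1.
P'(x) = 4(x + 1)(x + 2)(x + 3) vanishes at x ∈ {-3, -2, -1}; Q'(y) = 6y - 18 vanishes at y ∈ {3}.
Local minima of P (where P''>0): P(-3)=-9, P(-1)=-9. Local minima of Q: Q(3)=-27.
So the global minimum of U is P(-3) + Q(3) − 1 = -9 − 27 − 1 = -37, attained at (-3, 3).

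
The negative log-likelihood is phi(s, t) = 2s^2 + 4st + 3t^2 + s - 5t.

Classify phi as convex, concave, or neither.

convex

phi is quadratic, so its Hessian is the constant matrix H = [[4, 4], [4, 6]].
det(H) = 8, tr(H) = 10.
det(H) > 0 and tr(H) > 0, so H is positive definite everywhere: convex.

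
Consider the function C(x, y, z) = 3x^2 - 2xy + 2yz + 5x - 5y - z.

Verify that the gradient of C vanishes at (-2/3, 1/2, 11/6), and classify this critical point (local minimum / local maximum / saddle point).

saddle point

∇C = (6x - 2y + 5, -2x + 2z - 5, 2y - 1); substituting (-2/3, 1/2, 11/6) gives ∇C = (0, 0, 0), so (-2/3, 1/2, 11/6) is indeed a critical point.
The Hessian is constant: H = [[6, -2, 0], [-2, 0, 2], [0, 2, 0]].
Leading principal minors: Δ₁ = 6, Δ₂ = -4, Δ₃ = -24.
The minors fit neither the all-positive nor the alternating-sign pattern, so H is indefinite: a saddle point.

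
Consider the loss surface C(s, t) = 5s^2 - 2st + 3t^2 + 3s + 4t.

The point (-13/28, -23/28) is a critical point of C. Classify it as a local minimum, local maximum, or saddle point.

local minimum

The Hessian of C is constant: H = [[10, -2], [-2, 6]].
det(H) = 10·6 − (-2)² = 56.
det(H) > 0 and tr(H) = 16 > 0, so H is positive definite and the point is a local minimum.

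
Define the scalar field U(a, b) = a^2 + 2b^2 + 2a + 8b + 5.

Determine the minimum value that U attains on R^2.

U(a,b) separates as P(a) + Q(b) + 5, so its minimum is min P + min Q + 5.
P'(a) = 2a + 2 vanishes at a ∈ {-1}; Q'(b) = 4b + 8 vanishes at b ∈ {-2}.
Local minima of P (where P''>0): P(-1)=-1. Local minima of Q: Q(-2)=-8.
So the global minimum of U is P(-1) + Q(-2) + 5 = -1 − 8 + 5 = -4, attained at (-1, -2).

-4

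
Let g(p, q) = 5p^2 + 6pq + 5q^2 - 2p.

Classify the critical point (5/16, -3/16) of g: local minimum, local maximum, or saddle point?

local minimum

The Hessian of g is constant: H = [[10, 6], [6, 10]].
det(H) = 10·10 − 6² = 64.
det(H) > 0 and tr(H) = 20 > 0, so H is positive definite and the point is a local minimum.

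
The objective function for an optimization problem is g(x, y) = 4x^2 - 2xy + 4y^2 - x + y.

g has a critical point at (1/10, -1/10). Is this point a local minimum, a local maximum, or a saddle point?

local minimum

The Hessian of g is constant: H = [[8, -2], [-2, 8]].
det(H) = 8·8 − (-2)² = 60.
det(H) > 0 and tr(H) = 16 > 0, so H is positive definite and the point is a local minimum.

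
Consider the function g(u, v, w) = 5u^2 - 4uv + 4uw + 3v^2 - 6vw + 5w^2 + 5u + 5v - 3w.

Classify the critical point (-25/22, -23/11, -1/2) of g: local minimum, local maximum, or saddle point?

local minimum

The Hessian is constant: H = [[10, -4, 4], [-4, 6, -6], [4, -6, 10]].
Leading principal minors: Δ₁ = 10, Δ₂ = 44, Δ₃ = 176.
All leading minors are positive, so H is positive definite: a local minimum.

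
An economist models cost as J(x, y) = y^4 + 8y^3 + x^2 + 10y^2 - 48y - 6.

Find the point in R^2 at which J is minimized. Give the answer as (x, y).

J(x,y) separates as P(x) + Q(y) − 6, so its minimum is min P + min Q − 6.
P'(x) = 2x vanishes at x ∈ {0}; Q'(y) = 4(y - 1)(y + 3)(y + 4) vanishes at y ∈ {-4, -3, 1}.
Local minima of P (where P''>0): P(0)=0. Local minima of Q: Q(-4)=96, Q(1)=-29.
So the global minimum of J is P(0) + Q(1) − 6 = 0 − 29 − 6 = -35, attained at (0, 1).

(0, 1)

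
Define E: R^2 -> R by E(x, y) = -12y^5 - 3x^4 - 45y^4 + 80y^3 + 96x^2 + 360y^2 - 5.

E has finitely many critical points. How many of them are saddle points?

E separates as a function of x plus a function of y, so ∇E=0 decouples.
∂E/∂x = -12x(x - 4)(x + 4) = 0 at x ∈ {-4, 0, 4}; ∂E/∂y = -60y(y - 2)(y + 2)(y + 3) = 0 at y ∈ {-3, -2, 0, 2}.
The Hessian is diagonal: diag(E_xx, E_yy). Second derivatives: E_xx(-4)=-384, E_xx(0)=192, E_xx(4)=-384; E_yy(-3)=900, E_yy(-2)=-480, E_yy(0)=720, E_yy(2)=-2400.
Saddle points occur where the two diagonal entries have opposite signs: (-4, -3), (-4, 0), (0, -2), (0, 2), (4, -3), (4, 0). Count: 6.

6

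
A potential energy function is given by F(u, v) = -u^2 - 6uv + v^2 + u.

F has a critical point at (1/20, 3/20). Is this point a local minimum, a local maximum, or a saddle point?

The Hessian of F is constant: H = [[-2, -6], [-6, 2]].
det(H) = (-2)·2 − (-6)² = -40.
Since det(H) < 0, H is indefinite and the critical point is a saddle point.

saddle point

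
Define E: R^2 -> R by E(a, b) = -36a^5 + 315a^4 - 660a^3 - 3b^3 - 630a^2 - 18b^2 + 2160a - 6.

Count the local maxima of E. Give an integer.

2

E separates as a function of a plus a function of b, so ∇E=0 decouples.
∂E/∂a = -180(a - 4)(a - 3)(a - 1)(a + 1) = 0 at a ∈ {-1, 1, 3, 4}; ∂E/∂b = -9b(b + 4) = 0 at b ∈ {-4, 0}.
The Hessian is diagonal: diag(E_aa, E_bb). Second derivatives: E_aa(-1)=7200, E_aa(1)=-2160, E_aa(3)=1440, E_aa(4)=-2700; E_bb(-4)=36, E_bb(0)=-36.
Local maxima occur where both diagonal entries negative: (1, 0), (4, 0). Count: 2.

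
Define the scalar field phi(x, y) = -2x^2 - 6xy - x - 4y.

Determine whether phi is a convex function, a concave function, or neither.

neither

phi is quadratic, so its Hessian is the constant matrix H = [[-4, -6], [-6, 0]].
det(H) = -36, tr(H) = -4.
det(H) < 0, so H is indefinite: neither convex nor concave.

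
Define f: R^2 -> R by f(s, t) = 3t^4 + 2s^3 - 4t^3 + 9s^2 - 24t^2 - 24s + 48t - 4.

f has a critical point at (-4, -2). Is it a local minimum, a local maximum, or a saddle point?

The mixed partial ∂²f/∂s∂t is 0, so the Hessian at any point is diag(f_ss, f_tt) = diag(6(2s + 3), 12(3t^2 - 2t - 4)).
At (-4, -2): H = diag(-30, 144).
The eigenvalues have opposite signs, so H is indefinite: a saddle point.

saddle point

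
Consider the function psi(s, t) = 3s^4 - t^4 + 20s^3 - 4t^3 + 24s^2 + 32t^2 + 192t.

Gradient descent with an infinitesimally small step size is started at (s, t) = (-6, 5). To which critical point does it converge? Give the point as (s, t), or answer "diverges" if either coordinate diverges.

diverges

psi is separable, so gradient descent decouples: s follows -∂psi/∂s, t follows -∂psi/∂t.
∂psi/∂s = 12s(s + 1)(s + 4); at s=-6 this is -720, so s increases.
∂psi/∂t = -4(t - 4)(t + 3)(t + 4); at t=5 this is -288, so t increases.
The t-coordinate has no critical point in that direction and runs off to infinity.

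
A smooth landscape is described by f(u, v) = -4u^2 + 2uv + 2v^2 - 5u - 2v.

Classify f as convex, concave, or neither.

neither

f is quadratic, so its Hessian is the constant matrix H = [[-8, 2], [2, 4]].
det(H) = -36, tr(H) = -4.
det(H) < 0, so H is indefinite: neither convex nor concave.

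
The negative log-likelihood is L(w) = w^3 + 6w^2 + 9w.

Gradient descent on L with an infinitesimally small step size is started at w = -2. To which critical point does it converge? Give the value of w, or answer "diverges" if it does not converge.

-1

L'(w) = 3(w + 1)(w + 3), so L'(-2) = -3.
Gradient descent moves in the -L' direction, i.e. w is increasing.
The nearest critical point in that direction is w = -1, where L'' = 6 > 0 (a local minimum). The iterate converges there.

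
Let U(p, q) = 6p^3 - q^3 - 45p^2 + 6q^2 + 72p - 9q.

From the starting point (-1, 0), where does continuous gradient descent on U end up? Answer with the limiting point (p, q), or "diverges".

diverges

U is separable, so gradient descent decouples: p follows -∂U/∂p, q follows -∂U/∂q.
∂U/∂p = 18(p - 4)(p - 1); at p=-1 this is 180, so p decreases.
∂U/∂q = -3(q - 3)(q - 1); at q=0 this is -9, so q increases.
The p-coordinate has no critical point in that direction and runs off to infinity.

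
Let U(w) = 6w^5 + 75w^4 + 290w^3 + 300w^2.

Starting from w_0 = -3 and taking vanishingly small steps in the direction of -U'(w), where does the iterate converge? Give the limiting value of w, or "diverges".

U'(w) = 30w(w + 1)(w + 4)(w + 5), so U'(-3) = 360.
Gradient descent moves in the -U' direction, i.e. w is decreasing.
The nearest critical point in that direction is w = -4, where U'' = 360 > 0 (a local minimum). The iterate converges there.

-4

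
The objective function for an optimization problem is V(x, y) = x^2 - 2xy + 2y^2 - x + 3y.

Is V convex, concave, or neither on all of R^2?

V is quadratic, so its Hessian is the constant matrix H = [[2, -2], [-2, 4]].
det(H) = 4, tr(H) = 6.
det(H) > 0 and tr(H) > 0, so H is positive definite everywhere: convex.

convex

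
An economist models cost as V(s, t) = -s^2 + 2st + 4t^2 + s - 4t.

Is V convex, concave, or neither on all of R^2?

V is quadratic, so its Hessian is the constant matrix H = [[-2, 2], [2, 8]].
det(H) = -20, tr(H) = 6.
det(H) < 0, so H is indefinite: neither convex nor concave.

neither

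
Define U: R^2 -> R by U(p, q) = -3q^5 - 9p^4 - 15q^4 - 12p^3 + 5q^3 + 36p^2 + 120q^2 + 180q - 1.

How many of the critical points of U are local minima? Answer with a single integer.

2

U separates as a function of p plus a function of q, so ∇U=0 decouples.
∂U/∂p = -36p(p - 1)(p + 2) = 0 at p ∈ {-2, 0, 1}; ∂U/∂q = -15(q - 2)(q + 1)(q + 2)(q + 3) = 0 at q ∈ {-3, -2, -1, 2}.
The Hessian is diagonal: diag(U_pp, U_qq). Second derivatives: U_pp(-2)=-216, U_pp(0)=72, U_pp(1)=-108; U_qq(-3)=150, U_qq(-2)=-60, U_qq(-1)=90, U_qq(2)=-900.
Local minima occur where both diagonal entries positive: (0, -3), (0, -1). Count: 2.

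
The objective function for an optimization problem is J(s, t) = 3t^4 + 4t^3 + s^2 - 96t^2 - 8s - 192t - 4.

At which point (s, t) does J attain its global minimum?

J(s,t) separates as P(s) + Q(t) − 4, so its minimum is min P + min Q − 4.
P'(s) = 2s - 8 vanishes at s ∈ {4}; Q'(t) = 12(t - 4)(t + 1)(t + 4) vanishes at t ∈ {-4, -1, 4}.
Local minima of P (where P''>0): P(4)=-16. Local minima of Q: Q(-4)=-256, Q(4)=-1280.
So the global minimum of J is P(4) + Q(4) − 4 = -16 − 1280 − 4 = -1300, attained at (4, 4).

(4, 4)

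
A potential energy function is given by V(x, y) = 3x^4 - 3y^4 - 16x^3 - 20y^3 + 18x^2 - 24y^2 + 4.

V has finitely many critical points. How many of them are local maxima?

2

V separates as a function of x plus a function of y, so ∇V=0 decouples.
∂V/∂x = 12x(x - 3)(x - 1) = 0 at x ∈ {0, 1, 3}; ∂V/∂y = -12y(y + 1)(y + 4) = 0 at y ∈ {-4, -1, 0}.
The Hessian is diagonal: diag(V_xx, V_yy). Second derivatives: V_xx(0)=36, V_xx(1)=-24, V_xx(3)=72; V_yy(-4)=-144, V_yy(-1)=36, V_yy(0)=-48.
Local maxima occur where both diagonal entries negative: (1, -4), (1, 0). Count: 2.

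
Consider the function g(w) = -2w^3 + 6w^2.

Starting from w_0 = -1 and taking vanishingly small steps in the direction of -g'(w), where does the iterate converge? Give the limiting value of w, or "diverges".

0

g'(w) = -6w(w - 2), so g'(-1) = -18.
Gradient descent moves in the -g' direction, i.e. w is increasing.
The nearest critical point in that direction is w = 0, where g'' = 12 > 0 (a local minimum). The iterate converges there.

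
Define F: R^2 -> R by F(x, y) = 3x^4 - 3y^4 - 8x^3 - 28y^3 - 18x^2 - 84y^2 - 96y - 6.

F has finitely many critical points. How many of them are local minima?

F separates as a function of x plus a function of y, so ∇F=0 decouples.
∂F/∂x = 12x(x - 3)(x + 1) = 0 at x ∈ {-1, 0, 3}; ∂F/∂y = -12(y + 1)(y + 2)(y + 4) = 0 at y ∈ {-4, -2, -1}.
The Hessian is diagonal: diag(F_xx, F_yy). Second derivatives: F_xx(-1)=48, F_xx(0)=-36, F_xx(3)=144; F_yy(-4)=-72, F_yy(-2)=24, F_yy(-1)=-36.
Local minima occur where both diagonal entries positive: (-1, -2), (3, -2). Count: 2.

2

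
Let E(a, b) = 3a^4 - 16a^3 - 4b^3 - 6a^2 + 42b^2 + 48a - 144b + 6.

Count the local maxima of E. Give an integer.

1

E separates as a function of a plus a function of b, so ∇E=0 decouples.
∂E/∂a = 12(a - 4)(a - 1)(a + 1) = 0 at a ∈ {-1, 1, 4}; ∂E/∂b = -12(b - 4)(b - 3) = 0 at b ∈ {3, 4}.
The Hessian is diagonal: diag(E_aa, E_bb). Second derivatives: E_aa(-1)=120, E_aa(1)=-72, E_aa(4)=180; E_bb(3)=12, E_bb(4)=-12.
Local maxima occur where both diagonal entries negative: (1, 4). Count: 1.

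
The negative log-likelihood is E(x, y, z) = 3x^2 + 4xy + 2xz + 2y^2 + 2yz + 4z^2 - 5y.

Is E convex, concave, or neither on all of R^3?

E is quadratic, so its Hessian is the constant matrix H = [[6, 4, 2], [4, 4, 2], [2, 2, 8]].
Leading principal minors: 6, 8, 56.
All positive ⇒ H ≻ 0 ⇒ convex.

convex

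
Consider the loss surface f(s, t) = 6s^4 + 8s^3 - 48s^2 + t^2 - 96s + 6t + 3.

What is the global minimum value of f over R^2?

f(s,t) separates as P(s) + Q(t) + 3, so its minimum is min P + min Q + 3.
P'(s) = 24(s - 2)(s + 1)(s + 2) vanishes at s ∈ {-2, -1, 2}; Q'(t) = 2(t + 3) vanishes at t ∈ {-3}.
Local minima of P (where P''>0): P(-2)=32, P(2)=-224. Local minima of Q: Q(-3)=-9.
So the global minimum of f is P(2) + Q(-3) + 3 = -224 − 9 + 3 = -230, attained at (2, -3).

-230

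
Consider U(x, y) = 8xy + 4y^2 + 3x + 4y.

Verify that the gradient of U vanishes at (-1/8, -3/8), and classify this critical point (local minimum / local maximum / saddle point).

∇U = (8y + 3, 8x + 8y + 4); substituting (-1/8, -3/8) gives ∇U = (0, 0), so (-1/8, -3/8) is indeed a critical point.
The Hessian of U is constant: H = [[0, 8], [8, 8]].
det(H) = 0·8 − 8² = -64.
Since det(H) < 0, H is indefinite and the critical point is a saddle point.

saddle point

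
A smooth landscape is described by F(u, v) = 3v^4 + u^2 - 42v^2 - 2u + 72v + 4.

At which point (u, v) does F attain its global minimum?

(1, -3)

F(u,v) separates as P(u) + Q(v) + 4, so its minimum is min P + min Q + 4.
P'(u) = 2u - 2 vanishes at u ∈ {1}; Q'(v) = 12(v - 2)(v - 1)(v + 3) vanishes at v ∈ {-3, 1, 2}.
Local minima of P (where P''>0): P(1)=-1. Local minima of Q: Q(-3)=-351, Q(2)=24.
So the global minimum of F is P(1) + Q(-3) + 4 = -1 − 351 + 4 = -348, attained at (1, -3).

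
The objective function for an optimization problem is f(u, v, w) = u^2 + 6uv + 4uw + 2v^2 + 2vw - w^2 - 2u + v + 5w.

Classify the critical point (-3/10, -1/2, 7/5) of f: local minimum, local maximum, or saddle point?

saddle point

The Hessian is constant: H = [[2, 6, 4], [6, 4, 2], [4, 2, -2]].
Leading principal minors: Δ₁ = 2, Δ₂ = -28, Δ₃ = 80.
The minors fit neither the all-positive nor the alternating-sign pattern, so H is indefinite: a saddle point.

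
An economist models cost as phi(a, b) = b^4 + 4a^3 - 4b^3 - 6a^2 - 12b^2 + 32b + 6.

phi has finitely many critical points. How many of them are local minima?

phi separates as a function of a plus a function of b, so ∇phi=0 decouples.
∂phi/∂a = 12a(a - 1) = 0 at a ∈ {0, 1}; ∂phi/∂b = 4(b - 4)(b - 1)(b + 2) = 0 at b ∈ {-2, 1, 4}.
The Hessian is diagonal: diag(phi_aa, phi_bb). Second derivatives: phi_aa(0)=-12, phi_aa(1)=12; phi_bb(-2)=72, phi_bb(1)=-36, phi_bb(4)=72.
Local minima occur where both diagonal entries positive: (1, -2), (1, 4). Count: 2.

2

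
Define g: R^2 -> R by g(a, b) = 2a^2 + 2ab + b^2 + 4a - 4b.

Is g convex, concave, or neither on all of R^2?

convex

g is quadratic, so its Hessian is the constant matrix H = [[4, 2], [2, 2]].
det(H) = 4, tr(H) = 6.
det(H) > 0 and tr(H) > 0, so H is positive definite everywhere: convex.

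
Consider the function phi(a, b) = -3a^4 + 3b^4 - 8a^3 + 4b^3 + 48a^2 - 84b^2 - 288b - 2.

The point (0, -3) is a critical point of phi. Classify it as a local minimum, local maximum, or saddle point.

local minimum

The mixed partial ∂²phi/∂a∂b is 0, so the Hessian at any point is diag(phi_aa, phi_bb) = diag(12(-3a^2 - 4a + 8), 12(3b^2 + 2b - 14)).
At (0, -3): H = diag(96, 84).
Both eigenvalues are positive, so H is positive definite: a local minimum.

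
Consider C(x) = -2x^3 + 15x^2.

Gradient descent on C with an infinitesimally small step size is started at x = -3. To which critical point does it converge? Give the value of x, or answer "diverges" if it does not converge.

0

C'(x) = -6x(x - 5), so C'(-3) = -144.
Gradient descent moves in the -C' direction, i.e. x is increasing.
The nearest critical point in that direction is x = 0, where C'' = 30 > 0 (a local minimum). The iterate converges there.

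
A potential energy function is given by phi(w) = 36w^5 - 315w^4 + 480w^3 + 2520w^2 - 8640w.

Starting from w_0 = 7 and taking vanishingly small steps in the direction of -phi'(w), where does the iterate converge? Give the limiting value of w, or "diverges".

4

phi'(w) = 180(w - 4)(w - 3)(w - 2)(w + 2), so phi'(7) = 97200.
Gradient descent moves in the -phi' direction, i.e. w is decreasing.
The nearest critical point in that direction is w = 4, where phi'' = 2160 > 0 (a local minimum). The iterate converges there.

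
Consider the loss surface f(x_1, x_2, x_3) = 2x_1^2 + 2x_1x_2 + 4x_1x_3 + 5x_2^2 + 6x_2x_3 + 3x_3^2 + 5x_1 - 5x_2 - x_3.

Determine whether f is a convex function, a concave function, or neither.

f is quadratic, so its Hessian is the constant matrix H = [[4, 2, 4], [2, 10, 6], [4, 6, 6]].
Leading principal minors: 4, 36, 8.
All positive ⇒ H ≻ 0 ⇒ convex.

convex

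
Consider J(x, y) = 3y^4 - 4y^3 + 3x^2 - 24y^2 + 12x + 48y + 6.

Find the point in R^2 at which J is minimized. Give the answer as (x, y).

(-2, -2)

J(x,y) separates as P(x) + Q(y) + 6, so its minimum is min P + min Q + 6.
P'(x) = 6x + 12 vanishes at x ∈ {-2}; Q'(y) = 12(y - 2)(y - 1)(y + 2) vanishes at y ∈ {-2, 1, 2}.
Local minima of P (where P''>0): P(-2)=-12. Local minima of Q: Q(-2)=-112, Q(2)=16.
So the global minimum of J is P(-2) + Q(-2) + 6 = -12 − 112 + 6 = -118, attained at (-2, -2).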